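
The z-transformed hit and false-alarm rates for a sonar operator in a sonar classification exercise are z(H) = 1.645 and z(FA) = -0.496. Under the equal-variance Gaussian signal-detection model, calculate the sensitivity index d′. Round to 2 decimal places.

d' = z(H) − z(FA) = 1.645 − (-0.496) = 2.141

d′ = 2.14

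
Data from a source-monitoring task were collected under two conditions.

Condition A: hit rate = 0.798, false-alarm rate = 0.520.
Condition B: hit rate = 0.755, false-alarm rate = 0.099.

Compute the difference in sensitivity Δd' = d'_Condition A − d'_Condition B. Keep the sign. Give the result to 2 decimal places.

Δd' = -1.19

Condition A: z(0.798) = 0.834, z(0.520) = 0.050, d' = 0.784
Condition B: z(0.755) = 0.690, z(0.099) = -1.287, d' = 1.977
Δd' = d'_Condition A − d'_Condition B = 0.784 − 1.977 = -1.193
Condition B has the higher sensitivity.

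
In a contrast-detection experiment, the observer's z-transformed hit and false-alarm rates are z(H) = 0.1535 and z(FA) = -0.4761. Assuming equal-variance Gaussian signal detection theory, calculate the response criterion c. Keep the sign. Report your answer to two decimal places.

c = −½·[z(H) + z(FA)] = −½·(0.1535 + (-0.4761)) = 0.1613

c = 0.16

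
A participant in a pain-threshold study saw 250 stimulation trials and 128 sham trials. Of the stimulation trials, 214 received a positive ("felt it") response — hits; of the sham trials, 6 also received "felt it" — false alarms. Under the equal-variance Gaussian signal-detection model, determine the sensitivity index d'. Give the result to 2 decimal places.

d' = 2.74

H = 214/250 = 0.8560
FA = 6/128 = 0.0469
z(H) = 1.0625
z(FA) = -1.6757
d' = z(H) − z(FA) = 1.0625 − (-1.6757) = 2.7382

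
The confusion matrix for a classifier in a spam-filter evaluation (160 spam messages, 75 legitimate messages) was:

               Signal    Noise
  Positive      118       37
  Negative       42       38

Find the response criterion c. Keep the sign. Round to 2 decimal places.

H = 118/160 = 0.7375
FA = 37/75 = 0.4933
z(0.7375) = 0.636, z(0.4933) = -0.017
c = −½·[z(H) + z(FA)] = −0.5 × (0.636 + (-0.017)) = -0.3095
c < 0: the classifier has a liberal response bias.

c = -0.31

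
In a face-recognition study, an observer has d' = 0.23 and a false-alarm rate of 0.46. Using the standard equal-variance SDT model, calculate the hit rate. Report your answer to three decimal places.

hit rate = 0.552

z(false-alarm rate) = z(0.46) = -0.1004
z(H) = z(FA) + d' = -0.1004 + 0.23 = 0.1296
hit rate = Φ(0.1296) = 0.5516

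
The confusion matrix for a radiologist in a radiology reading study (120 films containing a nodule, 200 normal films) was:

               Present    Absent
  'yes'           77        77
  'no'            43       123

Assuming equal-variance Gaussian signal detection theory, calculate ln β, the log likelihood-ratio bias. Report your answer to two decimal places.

ln β = -0.02

H = 77/120 = 0.6417
FA = 77/200 = 0.3850
z(H) = z(0.6417) = 0.363
z(FA) = z(0.3850) = -0.292
ln β = −½·[z(H)² − z(FA)²] = −0.5 × (0.132 − 0.085) = -0.0235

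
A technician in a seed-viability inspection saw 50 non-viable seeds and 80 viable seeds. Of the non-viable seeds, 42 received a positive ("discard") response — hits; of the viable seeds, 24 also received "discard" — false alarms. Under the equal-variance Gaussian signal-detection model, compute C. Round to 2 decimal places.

H = 42/50 = 0.8400
FA = 24/80 = 0.3000
z(0.8400) = 0.994, z(0.3000) = -0.524
c = −½·[z(H) + z(FA)] = −0.5 × (0.994 + (-0.524)) = -0.235
c < 0: the technician has a liberal response bias.

C = -0.24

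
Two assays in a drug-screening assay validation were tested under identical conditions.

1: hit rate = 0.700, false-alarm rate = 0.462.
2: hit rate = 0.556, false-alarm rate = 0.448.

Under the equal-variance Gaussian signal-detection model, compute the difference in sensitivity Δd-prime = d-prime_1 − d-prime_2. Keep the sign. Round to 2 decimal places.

Δd-prime = 0.35

1: z(0.700) = 0.524, z(0.462) = -0.095, d' = 0.619
2: z(0.556) = 0.141, z(0.448) = -0.131, d' = 0.272
Δd' = d'_1 − d'_2 = 0.619 − 0.272 = 0.347
1 has the higher sensitivity.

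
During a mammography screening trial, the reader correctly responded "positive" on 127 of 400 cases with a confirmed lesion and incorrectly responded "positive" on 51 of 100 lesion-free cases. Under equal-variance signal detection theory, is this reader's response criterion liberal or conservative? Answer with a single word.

conservative

z(H) = -0.475, z(FA) = 0.025
c = −½·(z(H) + z(FA)) = 0.225
c > 0 → conservative criterion (biased toward responding “no”).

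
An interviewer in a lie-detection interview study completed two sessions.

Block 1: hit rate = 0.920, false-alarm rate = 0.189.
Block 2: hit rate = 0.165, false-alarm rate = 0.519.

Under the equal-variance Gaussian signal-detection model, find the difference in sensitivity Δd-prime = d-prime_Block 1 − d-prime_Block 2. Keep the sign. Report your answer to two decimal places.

Δd-prime = 3.31

Block 1: z(0.920) = 1.405, z(0.189) = -0.882, d' = 2.287
Block 2: z(0.165) = -0.974, z(0.519) = 0.048, d' = -1.022
Δd' = d'_Block 1 − d'_Block 2 = 2.287 − (-1.022) = 3.309
Block 1 has the higher sensitivity.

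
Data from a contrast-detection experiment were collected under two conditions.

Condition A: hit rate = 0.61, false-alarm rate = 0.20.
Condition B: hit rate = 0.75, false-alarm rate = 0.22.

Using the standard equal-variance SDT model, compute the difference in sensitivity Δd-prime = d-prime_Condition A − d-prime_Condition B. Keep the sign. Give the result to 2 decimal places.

Condition A: z(0.61) = 0.279, z(0.20) = -0.842, d' = 1.121
Condition B: z(0.75) = 0.674, z(0.22) = -0.772, d' = 1.446
Δd' = d'_Condition A − d'_Condition B = 1.121 − 1.446 = -0.325
Condition B has the higher sensitivity.

Δd-prime = -0.33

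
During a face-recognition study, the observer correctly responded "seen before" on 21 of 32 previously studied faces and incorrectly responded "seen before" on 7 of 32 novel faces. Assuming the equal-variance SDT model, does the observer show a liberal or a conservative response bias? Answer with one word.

conservative

z(H) = 0.402, z(FA) = -0.776
c = −½·(z(H) + z(FA)) = 0.187
c > 0 → conservative criterion (biased toward responding “no”).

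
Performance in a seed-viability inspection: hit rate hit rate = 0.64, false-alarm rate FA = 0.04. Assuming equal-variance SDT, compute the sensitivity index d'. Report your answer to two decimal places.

d' = 2.11

z(H) = z(0.64) = 0.358
z(FA) = z(0.04) = -1.751
d' = z(H) − z(FA) = 0.358 − (-1.751) = 2.109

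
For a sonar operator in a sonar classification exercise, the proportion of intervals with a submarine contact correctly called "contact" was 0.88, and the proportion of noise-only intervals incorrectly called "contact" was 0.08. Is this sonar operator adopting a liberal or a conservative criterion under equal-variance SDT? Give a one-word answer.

conservative

z(H) = 1.175, z(FA) = -1.405
c = −½·(z(H) + z(FA)) = 0.115
c > 0 → conservative criterion (biased toward responding “no”).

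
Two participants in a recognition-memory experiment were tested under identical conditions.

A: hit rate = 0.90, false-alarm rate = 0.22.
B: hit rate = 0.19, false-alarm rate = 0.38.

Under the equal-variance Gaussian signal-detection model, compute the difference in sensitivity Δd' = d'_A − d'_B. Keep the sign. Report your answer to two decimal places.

Δd' = 2.63

A: z(0.90) = 1.282, z(0.22) = -0.772, d' = 2.054
B: z(0.19) = -0.878, z(0.38) = -0.305, d' = -0.573
Δd' = d'_A − d'_B = 2.054 − (-0.573) = 2.627
A has the higher sensitivity.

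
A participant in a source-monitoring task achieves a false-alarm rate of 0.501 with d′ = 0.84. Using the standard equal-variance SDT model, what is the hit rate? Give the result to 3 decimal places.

hit rate = 0.800

z(false-alarm rate) = z(0.501) = 0.0025
z(H) = z(FA) + d' = 0.0025 + 0.84 = 0.8425
hit rate = Φ(0.8425) = 0.8002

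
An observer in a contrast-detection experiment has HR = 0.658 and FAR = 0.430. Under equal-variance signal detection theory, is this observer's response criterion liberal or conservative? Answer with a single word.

liberal

z(H) = 0.407, z(FA) = -0.176
c = −½·(z(H) + z(FA)) = -0.1155
c < 0 → liberal criterion (biased toward responding “yes”).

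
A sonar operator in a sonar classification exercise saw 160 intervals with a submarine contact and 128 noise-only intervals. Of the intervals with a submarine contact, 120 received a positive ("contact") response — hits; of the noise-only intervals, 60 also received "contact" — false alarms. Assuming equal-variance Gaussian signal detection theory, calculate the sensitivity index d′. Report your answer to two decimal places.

d′ = 0.75

H = 120/160 = 0.7500
FA = 60/128 = 0.4688
z(H) = z(0.7500) = 0.6745
z(FA) = z(0.4688) = -0.0783
d' = z(H) − z(FA) = 0.6745 − (-0.0783) = 0.7528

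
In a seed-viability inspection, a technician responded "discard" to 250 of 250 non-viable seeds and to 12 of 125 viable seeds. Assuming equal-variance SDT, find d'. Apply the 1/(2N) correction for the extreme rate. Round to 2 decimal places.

d' = 4.18

The hit rate is 250/250 = 1, so apply the 1/(2N) correction: H → 1 − 1/(2·250) = 0.99800.
z(H) = z(0.99800) = 2.878
z(FA) = z(0.09600) = -1.305
d' = 2.878 − (-1.305) = 4.183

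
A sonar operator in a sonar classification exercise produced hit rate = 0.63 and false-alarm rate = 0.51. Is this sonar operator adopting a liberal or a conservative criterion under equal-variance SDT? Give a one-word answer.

z(H) = 0.332, z(FA) = 0.025
c = −½·(z(H) + z(FA)) = -0.1785
c < 0 → liberal criterion (biased toward responding “yes”).

liberal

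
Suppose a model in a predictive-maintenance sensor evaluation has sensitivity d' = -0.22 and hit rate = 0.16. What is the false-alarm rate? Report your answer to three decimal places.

false-alarm rate = 0.219

z(hit rate) = z(0.16) = -0.9945
z(FA) = z(H) − d' = -0.9945 − (-0.22) = -0.7745
false-alarm rate = Φ(-0.7745) = 0.2193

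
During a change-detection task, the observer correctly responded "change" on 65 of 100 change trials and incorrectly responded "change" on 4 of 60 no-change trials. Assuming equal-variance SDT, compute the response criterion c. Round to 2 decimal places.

H = 65/100 = 0.6500
FA = 4/60 = 0.0667
z(0.6500) = 0.3853, z(0.0667) = -1.5008
c = −½·[z(H) + z(FA)] = −0.5 × (0.3853 + (-1.5008)) = 0.55775

c = 0.56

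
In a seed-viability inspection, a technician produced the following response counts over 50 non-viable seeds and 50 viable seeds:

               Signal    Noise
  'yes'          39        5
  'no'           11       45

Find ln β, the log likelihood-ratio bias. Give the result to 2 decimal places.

H = 39/50 = 0.7800
FA = 5/50 = 0.1000
z(H) = 0.772
z(FA) = -1.282
ln β = −½·[z(H)² − z(FA)²] = −0.5 × (0.596 − 1.644) = 0.524

ln β = 0.52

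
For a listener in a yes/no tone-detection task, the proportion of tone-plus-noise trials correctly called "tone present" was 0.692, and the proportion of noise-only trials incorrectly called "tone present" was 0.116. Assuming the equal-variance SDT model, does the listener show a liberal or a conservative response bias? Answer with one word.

conservative

z(H) = 0.502, z(FA) = -1.195
c = −½·(z(H) + z(FA)) = 0.3465
c > 0 → conservative criterion (biased toward responding “no”).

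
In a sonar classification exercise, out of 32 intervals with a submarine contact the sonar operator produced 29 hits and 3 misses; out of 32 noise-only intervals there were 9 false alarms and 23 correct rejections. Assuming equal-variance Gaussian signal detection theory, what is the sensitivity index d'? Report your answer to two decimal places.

H = 29/32 = 0.9062
FA = 9/32 = 0.2812
z(0.9062) = 1.318, z(0.2812) = -0.579
d' = z(H) − z(FA) = 1.318 − (-0.579) = 1.897

d' = 1.90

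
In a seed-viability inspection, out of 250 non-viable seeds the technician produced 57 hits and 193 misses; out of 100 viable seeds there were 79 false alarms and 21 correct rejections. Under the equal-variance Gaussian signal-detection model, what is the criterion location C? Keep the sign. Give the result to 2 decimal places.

C = -0.03

H = 57/250 = 0.2280
FA = 79/100 = 0.7900
Φ⁻¹(H) = -0.7454
Φ⁻¹(FA) = 0.8064
c = −½·[z(H) + z(FA)] = −0.5 × (-0.7454 + 0.8064) = -0.0305
c < 0: the technician has a liberal response bias.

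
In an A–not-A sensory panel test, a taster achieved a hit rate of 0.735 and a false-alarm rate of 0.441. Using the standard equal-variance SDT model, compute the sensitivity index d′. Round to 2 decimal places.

z(H) = z(0.735) = 0.6280
z(FA) = z(0.441) = -0.1484
d' = z(H) − z(FA) = 0.6280 − (-0.1484) = 0.7764

d′ = 0.78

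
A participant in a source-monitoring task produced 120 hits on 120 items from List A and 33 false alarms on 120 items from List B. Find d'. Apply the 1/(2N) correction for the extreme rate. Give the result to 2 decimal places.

d' = 3.24

The hit rate is 120/120 = 1, so apply the 1/(2N) correction: H → 1 − 1/(2·120) = 0.99583.
z(H) = z(0.99583) = 2.638
z(FA) = z(0.27500) = -0.598
d' = 2.638 − (-0.598) = 3.236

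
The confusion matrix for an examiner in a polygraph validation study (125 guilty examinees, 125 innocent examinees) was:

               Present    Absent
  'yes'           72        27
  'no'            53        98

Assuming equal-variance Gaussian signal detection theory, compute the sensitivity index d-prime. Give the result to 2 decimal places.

H = 72/125 = 0.5760
FA = 27/125 = 0.2160
z(H) = z(0.5760) = 0.192
z(FA) = z(0.2160) = -0.786
d' = z(H) − z(FA) = 0.192 − (-0.786) = 0.978

d-prime = 0.98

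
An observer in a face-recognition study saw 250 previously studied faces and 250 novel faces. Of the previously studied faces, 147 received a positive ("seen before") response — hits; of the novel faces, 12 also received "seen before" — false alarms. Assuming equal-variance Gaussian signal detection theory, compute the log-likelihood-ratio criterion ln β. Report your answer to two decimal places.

ln β = 1.36

H = 147/250 = 0.5880
FA = 12/250 = 0.0480
Φ⁻¹(H) = Φ⁻¹(0.5880) = 0.222
Φ⁻¹(FA) = Φ⁻¹(0.0480) = -1.665
ln β = −½·[z(H)² − z(FA)²] = −0.5 × (0.049 − 2.772) = 1.3615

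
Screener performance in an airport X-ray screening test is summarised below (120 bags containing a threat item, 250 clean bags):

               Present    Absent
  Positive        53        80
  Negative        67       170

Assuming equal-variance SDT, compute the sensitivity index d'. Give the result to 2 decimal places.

d' = 0.32

H = 53/120 = 0.4417
FA = 80/250 = 0.3200
Φ⁻¹(H) = -0.147
Φ⁻¹(FA) = -0.468
d' = z(H) − z(FA) = -0.147 − (-0.468) = 0.321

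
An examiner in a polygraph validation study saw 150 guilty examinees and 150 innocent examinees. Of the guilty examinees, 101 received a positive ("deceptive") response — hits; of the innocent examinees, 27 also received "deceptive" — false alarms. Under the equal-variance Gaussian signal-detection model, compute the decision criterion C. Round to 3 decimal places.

H = 101/150 = 0.6733
FA = 27/150 = 0.1800
z(H) = z(0.6733) = 0.4490
z(FA) = z(0.1800) = -0.9154
c = −½·[z(H) + z(FA)] = −0.5 × (0.4490 + (-0.9154)) = 0.2332
c > 0: the examiner has a conservative response bias.

C = 0.233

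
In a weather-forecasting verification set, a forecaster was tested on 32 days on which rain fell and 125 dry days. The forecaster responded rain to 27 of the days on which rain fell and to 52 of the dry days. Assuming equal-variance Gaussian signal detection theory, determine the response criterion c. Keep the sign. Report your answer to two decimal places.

H = 27/32 = 0.8438
FA = 52/125 = 0.4160
z(H) = z(0.8438) = 1.0102
z(FA) = z(0.4160) = -0.2121
c = −½·[z(H) + z(FA)] = −0.5 × (1.0102 + (-0.2121)) = -0.39905
c < 0: the forecaster has a liberal response bias.

c = -0.40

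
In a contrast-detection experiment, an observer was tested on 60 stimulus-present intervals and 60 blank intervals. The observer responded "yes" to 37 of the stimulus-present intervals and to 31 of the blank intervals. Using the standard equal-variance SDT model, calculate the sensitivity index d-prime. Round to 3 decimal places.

H = 37/60 = 0.6167
FA = 31/60 = 0.5167
Φ⁻¹(H) = Φ⁻¹(0.6167) = 0.2968
Φ⁻¹(FA) = Φ⁻¹(0.5167) = 0.0419
d' = z(H) − z(FA) = 0.2968 − 0.0419 = 0.2549

d-prime = 0.255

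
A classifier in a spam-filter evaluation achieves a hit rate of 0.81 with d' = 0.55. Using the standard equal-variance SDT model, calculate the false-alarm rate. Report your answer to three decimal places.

false-alarm rate = 0.629

z(hit rate) = z(0.81) = 0.8779
z(FA) = z(H) − d' = 0.8779 − 0.55 = 0.3279
false-alarm rate = Φ(0.3279) = 0.6285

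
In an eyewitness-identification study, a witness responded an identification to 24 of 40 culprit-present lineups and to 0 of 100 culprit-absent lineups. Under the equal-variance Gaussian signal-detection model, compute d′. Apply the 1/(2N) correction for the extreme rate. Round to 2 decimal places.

d′ = 2.83

The false-alarm rate is 0/100 = 0, so apply the 1/(2N) correction: FA → 1/(2·100) = 0.00500.
z(H) = z(0.60000) = 0.253
z(FA) = z(0.00500) = -2.576
d' = 0.253 − (-2.576) = 2.829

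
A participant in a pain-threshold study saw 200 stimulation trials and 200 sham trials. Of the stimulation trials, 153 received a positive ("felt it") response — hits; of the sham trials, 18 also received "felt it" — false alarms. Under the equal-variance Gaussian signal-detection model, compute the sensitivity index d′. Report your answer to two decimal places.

d′ = 2.06

H = 153/200 = 0.7650
FA = 18/200 = 0.0900
z(H) = z(0.7650) = 0.722
z(FA) = z(0.0900) = -1.341
d' = z(H) − z(FA) = 0.722 − (-1.341) = 2.063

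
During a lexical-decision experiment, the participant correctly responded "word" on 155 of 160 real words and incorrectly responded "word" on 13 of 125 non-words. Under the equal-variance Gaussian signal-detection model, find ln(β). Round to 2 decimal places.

H = 155/160 = 0.9688
FA = 13/125 = 0.1040
z(H) = 1.863
z(FA) = -1.259
ln β = −½·[z(H)² − z(FA)²] = −0.5 × (3.471 − 1.585) = -0.943

ln β = -0.94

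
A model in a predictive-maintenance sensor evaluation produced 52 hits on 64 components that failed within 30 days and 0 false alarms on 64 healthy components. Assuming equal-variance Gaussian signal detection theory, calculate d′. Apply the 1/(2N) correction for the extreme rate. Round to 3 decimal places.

d′ = 3.305

The false-alarm rate is 0/64 = 0, so apply the 1/(2N) correction: FA → 1/(2·64) = 0.00781.
z(H) = z(0.81250) = 0.8871
z(FA) = z(0.00781) = -2.4177
d' = 0.8871 − (-2.4177) = 3.3048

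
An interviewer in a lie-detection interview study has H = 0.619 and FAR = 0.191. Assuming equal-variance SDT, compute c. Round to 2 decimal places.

c = 0.29

z(0.619) = 0.303, z(0.191) = -0.874
c = −½·[z(H) + z(FA)] = −0.5 × (0.303 + (-0.874)) = 0.2855
c > 0: the interviewer has a conservative response bias.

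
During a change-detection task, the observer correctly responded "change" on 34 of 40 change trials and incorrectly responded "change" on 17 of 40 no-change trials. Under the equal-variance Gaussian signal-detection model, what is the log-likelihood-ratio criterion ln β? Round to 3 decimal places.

ln β = -0.519

H = 34/40 = 0.8500
FA = 17/40 = 0.4250
Φ⁻¹(H) = Φ⁻¹(0.8500) = 1.0364
Φ⁻¹(FA) = Φ⁻¹(0.4250) = -0.1891
ln β = −½·[z(H)² − z(FA)²] = −0.5 × (1.0741 − 0.0358) = -0.51915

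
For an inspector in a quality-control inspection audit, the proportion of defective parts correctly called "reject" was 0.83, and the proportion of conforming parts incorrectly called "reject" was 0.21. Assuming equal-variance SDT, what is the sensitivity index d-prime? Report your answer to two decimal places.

z(H) = z(0.83) = 0.9542
z(FA) = z(0.21) = -0.8064
d' = z(H) − z(FA) = 0.9542 − (-0.8064) = 1.7606

d-prime = 1.76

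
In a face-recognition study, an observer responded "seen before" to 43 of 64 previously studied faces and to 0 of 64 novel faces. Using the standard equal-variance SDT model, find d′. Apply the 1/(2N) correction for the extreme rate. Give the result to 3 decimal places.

d′ = 2.863

The false-alarm rate is 0/64 = 0, so apply the 1/(2N) correction: FA → 1/(2·64) = 0.00781.
z(H) = z(0.67188) = 0.4451
z(FA) = z(0.00781) = -2.4177
d' = 0.4451 − (-2.4177) = 2.8628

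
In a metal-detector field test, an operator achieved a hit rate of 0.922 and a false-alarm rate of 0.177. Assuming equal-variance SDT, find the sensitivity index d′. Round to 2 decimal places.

d′ = 2.35

z(H) = z(0.922) = 1.4187
z(FA) = z(0.177) = -0.9269
d' = z(H) − z(FA) = 1.4187 − (-0.9269) = 2.3456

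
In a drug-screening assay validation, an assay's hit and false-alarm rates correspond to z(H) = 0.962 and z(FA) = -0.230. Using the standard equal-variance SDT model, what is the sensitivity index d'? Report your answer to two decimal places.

d' = z(H) − z(FA) = 0.962 − (-0.230) = 1.192

d' = 1.19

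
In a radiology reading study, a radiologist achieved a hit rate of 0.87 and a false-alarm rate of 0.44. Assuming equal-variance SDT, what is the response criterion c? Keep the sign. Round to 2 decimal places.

c = -0.49

z(H) = z(0.87) = 1.1264
z(FA) = z(0.44) = -0.1510
c = −½·[z(H) + z(FA)] = −0.5 × (1.1264 + (-0.1510)) = -0.4877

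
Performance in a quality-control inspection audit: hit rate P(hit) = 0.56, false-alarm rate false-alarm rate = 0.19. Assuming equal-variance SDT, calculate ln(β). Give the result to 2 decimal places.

z(H) = 0.151
z(FA) = -0.878
ln β = −½·[z(H)² − z(FA)²] = −0.5 × (0.023 − 0.771) = 0.374

ln β = 0.37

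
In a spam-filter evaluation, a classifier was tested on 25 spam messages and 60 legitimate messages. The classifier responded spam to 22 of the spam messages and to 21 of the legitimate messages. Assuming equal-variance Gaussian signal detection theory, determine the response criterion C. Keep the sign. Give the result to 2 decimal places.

H = 22/25 = 0.8800
FA = 21/60 = 0.3500
Φ⁻¹(H) = Φ⁻¹(0.8800) = 1.1750
Φ⁻¹(FA) = Φ⁻¹(0.3500) = -0.3853
c = −½·[z(H) + z(FA)] = −0.5 × (1.1750 + (-0.3853)) = -0.39485

C = -0.39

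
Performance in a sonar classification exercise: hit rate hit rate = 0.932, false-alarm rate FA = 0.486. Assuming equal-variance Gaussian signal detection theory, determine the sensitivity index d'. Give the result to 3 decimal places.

z(0.932) = 1.4909, z(0.486) = -0.0351
d' = z(H) − z(FA) = 1.4909 − (-0.0351) = 1.5260

d' = 1.526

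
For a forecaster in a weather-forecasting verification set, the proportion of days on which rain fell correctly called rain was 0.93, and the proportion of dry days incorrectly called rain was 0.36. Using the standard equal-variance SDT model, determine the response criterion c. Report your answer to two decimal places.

c = -0.56

Φ⁻¹(H) = Φ⁻¹(0.93) = 1.476
Φ⁻¹(FA) = Φ⁻¹(0.36) = -0.358
c = −½·[z(H) + z(FA)] = −0.5 × (1.476 + (-0.358)) = -0.559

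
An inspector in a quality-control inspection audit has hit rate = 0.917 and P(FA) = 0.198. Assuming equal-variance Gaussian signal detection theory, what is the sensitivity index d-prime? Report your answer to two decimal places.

d-prime = 2.23

z(H) = z(0.917) = 1.385
z(FA) = z(0.198) = -0.849
d' = z(H) − z(FA) = 1.385 − (-0.849) = 2.234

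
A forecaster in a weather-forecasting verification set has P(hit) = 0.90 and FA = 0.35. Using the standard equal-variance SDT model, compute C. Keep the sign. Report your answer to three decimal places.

C = -0.448

z(H) = z(0.90) = 1.2816
z(FA) = z(0.35) = -0.3853
c = −½·[z(H) + z(FA)] = −0.5 × (1.2816 + (-0.3853)) = -0.44815
c < 0: the forecaster has a liberal response bias.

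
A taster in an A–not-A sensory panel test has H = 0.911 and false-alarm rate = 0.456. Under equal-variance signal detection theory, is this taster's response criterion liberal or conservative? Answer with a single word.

z(H) = 1.347, z(FA) = -0.111
c = −½·(z(H) + z(FA)) = -0.618
c < 0 → liberal criterion (biased toward responding “yes”).

liberal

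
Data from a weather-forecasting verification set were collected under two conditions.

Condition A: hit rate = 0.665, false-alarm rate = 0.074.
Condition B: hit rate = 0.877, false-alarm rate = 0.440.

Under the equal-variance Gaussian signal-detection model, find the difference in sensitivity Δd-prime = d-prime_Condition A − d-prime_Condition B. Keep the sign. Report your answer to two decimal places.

Δd-prime = 0.56

Condition A: z(0.665) = 0.426, z(0.074) = -1.447, d' = 1.873
Condition B: z(0.877) = 1.160, z(0.440) = -0.151, d' = 1.311
Δd' = d'_Condition A − d'_Condition B = 1.873 − 1.311 = 0.562
Condition A has the higher sensitivity.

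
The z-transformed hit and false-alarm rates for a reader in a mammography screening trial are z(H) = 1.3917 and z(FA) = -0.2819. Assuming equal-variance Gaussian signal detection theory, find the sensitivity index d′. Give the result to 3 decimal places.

d′ = 1.674

d' = z(H) − z(FA) = 1.3917 − (-0.2819) = 1.6736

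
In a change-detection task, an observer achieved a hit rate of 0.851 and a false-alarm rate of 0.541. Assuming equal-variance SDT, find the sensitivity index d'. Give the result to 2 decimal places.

d' = 0.94

Φ⁻¹(0.851) = 1.0407, Φ⁻¹(0.541) = 0.1030
d' = z(H) − z(FA) = 1.0407 − 0.1030 = 0.9377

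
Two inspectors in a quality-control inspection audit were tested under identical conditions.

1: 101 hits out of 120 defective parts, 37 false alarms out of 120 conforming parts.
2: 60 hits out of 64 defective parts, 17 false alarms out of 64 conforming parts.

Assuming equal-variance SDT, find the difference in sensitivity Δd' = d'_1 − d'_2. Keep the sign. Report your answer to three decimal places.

1: z(0.8417) = 1.0015, z(0.3083) = -0.5007, d' = 1.5022
2: z(0.9375) = 1.5341, z(0.2656) = -0.6262, d' = 2.1603
Δd' = d'_1 − d'_2 = 1.5022 − 2.1603 = -0.6581
2 has the higher sensitivity.

Δd' = -0.658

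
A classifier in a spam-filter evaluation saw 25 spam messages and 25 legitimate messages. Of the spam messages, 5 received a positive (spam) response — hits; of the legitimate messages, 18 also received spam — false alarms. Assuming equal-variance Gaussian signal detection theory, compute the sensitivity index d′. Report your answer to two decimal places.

d′ = -1.42

H = 5/25 = 0.2000
FA = 18/25 = 0.7200
Φ⁻¹(H) = -0.8416
Φ⁻¹(FA) = 0.5828
d' = z(H) − z(FA) = -0.8416 − 0.5828 = -1.4244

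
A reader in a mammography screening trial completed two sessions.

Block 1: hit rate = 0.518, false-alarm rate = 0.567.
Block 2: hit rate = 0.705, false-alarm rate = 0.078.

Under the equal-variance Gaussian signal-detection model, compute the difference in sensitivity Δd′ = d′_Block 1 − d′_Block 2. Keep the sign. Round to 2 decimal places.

Block 1: z(0.518) = 0.045, z(0.567) = 0.169, d' = -0.124
Block 2: z(0.705) = 0.539, z(0.078) = -1.419, d' = 1.958
Δd' = d'_Block 1 − d'_Block 2 = -0.124 − 1.958 = -2.082
Block 2 has the higher sensitivity.

Δd′ = -2.08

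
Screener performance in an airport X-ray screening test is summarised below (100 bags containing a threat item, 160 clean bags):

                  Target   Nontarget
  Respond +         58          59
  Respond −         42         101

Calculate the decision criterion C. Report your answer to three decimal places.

C = 0.067

H = 58/100 = 0.5800
FA = 59/160 = 0.3688
z(H) = z(0.5800) = 0.2019
z(FA) = z(0.3688) = -0.3350
c = −½·[z(H) + z(FA)] = −0.5 × (0.2019 + (-0.3350)) = 0.06655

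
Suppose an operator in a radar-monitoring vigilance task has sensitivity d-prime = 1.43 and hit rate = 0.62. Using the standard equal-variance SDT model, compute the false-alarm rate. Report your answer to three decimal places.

false-alarm rate = 0.130

z(hit rate) = z(0.62) = 0.3055
z(FA) = z(H) − d' = 0.3055 − 1.43 = -1.1245
false-alarm rate = Φ(-1.1245) = 0.1304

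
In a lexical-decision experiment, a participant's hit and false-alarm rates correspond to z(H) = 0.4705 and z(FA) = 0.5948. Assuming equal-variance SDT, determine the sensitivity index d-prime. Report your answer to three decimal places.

d-prime = -0.124

d' = z(H) − z(FA) = 0.4705 − 0.5948 = -0.1243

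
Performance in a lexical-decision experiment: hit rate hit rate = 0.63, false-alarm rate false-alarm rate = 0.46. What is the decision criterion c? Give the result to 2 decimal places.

c = -0.12

z(H) = z(0.63) = 0.3319
z(FA) = z(0.46) = -0.1004
c = −½·[z(H) + z(FA)] = −0.5 × (0.3319 + (-0.1004)) = -0.11575
c < 0: the participant has a liberal response bias.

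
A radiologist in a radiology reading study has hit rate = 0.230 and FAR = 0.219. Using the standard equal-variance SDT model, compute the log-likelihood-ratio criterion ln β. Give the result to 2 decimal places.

ln β = 0.03

z(H) = -0.739
z(FA) = -0.776
ln β = −½·[z(H)² − z(FA)²] = −0.5 × (0.546 − 0.602) = 0.028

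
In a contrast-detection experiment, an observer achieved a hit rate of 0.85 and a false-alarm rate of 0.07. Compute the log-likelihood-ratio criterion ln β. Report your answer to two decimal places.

ln β = 0.55

z(0.85) = 1.036, z(0.07) = -1.476
ln β = −½·[z(H)² − z(FA)²] = −0.5 × (1.073 − 2.179) = 0.553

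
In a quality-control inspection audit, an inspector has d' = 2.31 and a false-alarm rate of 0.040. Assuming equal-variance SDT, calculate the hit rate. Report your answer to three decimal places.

z(false-alarm rate) = z(0.040) = -1.7507
z(H) = z(FA) + d' = -1.7507 + 2.31 = 0.5593
hit rate = Φ(0.5593) = 0.7120

hit rate = 0.712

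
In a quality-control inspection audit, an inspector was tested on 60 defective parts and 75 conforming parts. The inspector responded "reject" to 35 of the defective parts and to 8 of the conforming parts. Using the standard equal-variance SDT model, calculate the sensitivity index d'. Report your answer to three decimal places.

d' = 1.455

H = 35/60 = 0.5833
FA = 8/75 = 0.1067
Φ⁻¹(H) = 0.2103
Φ⁻¹(FA) = -1.2443
d' = z(H) − z(FA) = 0.2103 − (-1.2443) = 1.4546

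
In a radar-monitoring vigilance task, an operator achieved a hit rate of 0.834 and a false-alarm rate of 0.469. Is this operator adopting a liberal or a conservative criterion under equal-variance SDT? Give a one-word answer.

liberal

z(H) = 0.970, z(FA) = -0.078
c = −½·(z(H) + z(FA)) = -0.446
c < 0 → liberal criterion (biased toward responding “yes”).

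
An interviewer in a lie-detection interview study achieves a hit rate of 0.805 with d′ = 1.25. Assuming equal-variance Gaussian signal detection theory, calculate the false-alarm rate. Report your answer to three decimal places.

false-alarm rate = 0.348

z(hit rate) = z(0.805) = 0.8596
z(FA) = z(H) − d' = 0.8596 − 1.25 = -0.3904
false-alarm rate = Φ(-0.3904) = 0.3481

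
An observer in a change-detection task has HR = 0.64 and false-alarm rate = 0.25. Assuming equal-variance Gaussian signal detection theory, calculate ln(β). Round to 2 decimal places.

ln β = 0.16

z(0.64) = 0.358, z(0.25) = -0.674
ln β = −½·[z(H)² − z(FA)²] = −0.5 × (0.128 − 0.454) = 0.163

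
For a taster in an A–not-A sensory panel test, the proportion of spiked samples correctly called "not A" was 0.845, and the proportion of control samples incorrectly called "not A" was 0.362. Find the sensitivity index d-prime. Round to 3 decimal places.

z(H) = z(0.845) = 1.0152
z(FA) = z(0.362) = -0.3531
d' = z(H) − z(FA) = 1.0152 − (-0.3531) = 1.3683

d-prime = 1.368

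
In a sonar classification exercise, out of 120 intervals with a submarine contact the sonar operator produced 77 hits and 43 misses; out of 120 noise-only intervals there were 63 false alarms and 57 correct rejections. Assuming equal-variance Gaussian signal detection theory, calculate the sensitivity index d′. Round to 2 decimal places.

H = 77/120 = 0.6417
FA = 63/120 = 0.5250
z(0.6417) = 0.3630, z(0.5250) = 0.0627
d' = z(H) − z(FA) = 0.3630 − 0.0627 = 0.3003

d′ = 0.30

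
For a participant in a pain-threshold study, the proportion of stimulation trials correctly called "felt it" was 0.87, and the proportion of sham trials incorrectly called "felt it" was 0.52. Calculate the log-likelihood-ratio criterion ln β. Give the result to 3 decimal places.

ln β = -0.633

z(0.87) = 1.1264, z(0.52) = 0.0502
ln β = −½·[z(H)² − z(FA)²] = −0.5 × (1.2688 − 0.0025) = -0.63315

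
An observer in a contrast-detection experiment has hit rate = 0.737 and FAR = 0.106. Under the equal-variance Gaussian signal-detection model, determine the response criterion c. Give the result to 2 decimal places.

c = 0.31

z(0.737) = 0.634, z(0.106) = -1.248
c = −½·[z(H) + z(FA)] = −0.5 × (0.634 + (-1.248)) = 0.307
c > 0: the observer has a conservative response bias.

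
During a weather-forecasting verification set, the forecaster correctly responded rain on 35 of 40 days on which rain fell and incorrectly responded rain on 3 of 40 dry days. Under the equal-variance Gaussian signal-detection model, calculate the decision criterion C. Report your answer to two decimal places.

C = 0.14

H = 35/40 = 0.8750
FA = 3/40 = 0.0750
z(H) = z(0.8750) = 1.1503
z(FA) = z(0.0750) = -1.4395
c = −½·[z(H) + z(FA)] = −0.5 × (1.1503 + (-1.4395)) = 0.1446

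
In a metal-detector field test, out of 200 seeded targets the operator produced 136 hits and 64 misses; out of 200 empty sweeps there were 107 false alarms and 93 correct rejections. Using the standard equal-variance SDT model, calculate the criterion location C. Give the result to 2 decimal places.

C = -0.28

H = 136/200 = 0.6800
FA = 107/200 = 0.5350
z(H) = 0.468
z(FA) = 0.088
c = −½·[z(H) + z(FA)] = −0.5 × (0.468 + 0.088) = -0.278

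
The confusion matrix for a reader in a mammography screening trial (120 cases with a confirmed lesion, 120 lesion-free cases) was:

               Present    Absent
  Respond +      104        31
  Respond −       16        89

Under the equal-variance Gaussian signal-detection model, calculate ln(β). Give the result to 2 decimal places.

ln β = -0.41

H = 104/120 = 0.8667
FA = 31/120 = 0.2583
z(0.8667) = 1.111, z(0.2583) = -0.649
ln β = −½·[z(H)² − z(FA)²] = −0.5 × (1.234 − 0.421) = -0.4065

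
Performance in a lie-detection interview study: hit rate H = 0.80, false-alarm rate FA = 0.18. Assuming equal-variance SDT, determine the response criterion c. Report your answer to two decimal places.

c = 0.04

z(H) = z(0.80) = 0.842
z(FA) = z(0.18) = -0.915
c = −½·[z(H) + z(FA)] = −0.5 × (0.842 + (-0.915)) = 0.0365
c > 0: the interviewer has a conservative response bias.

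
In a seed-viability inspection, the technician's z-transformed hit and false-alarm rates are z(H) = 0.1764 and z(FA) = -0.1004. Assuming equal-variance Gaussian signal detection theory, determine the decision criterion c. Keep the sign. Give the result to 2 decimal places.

c = −½·[z(H) + z(FA)] = −½·(0.1764 + (-0.1004)) = -0.0380
c < 0: the technician has a liberal response bias.

c = -0.04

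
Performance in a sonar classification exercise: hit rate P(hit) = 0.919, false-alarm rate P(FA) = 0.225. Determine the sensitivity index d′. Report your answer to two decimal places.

d′ = 2.15

z(H) = z(0.919) = 1.3984
z(FA) = z(0.225) = -0.7554
d' = z(H) − z(FA) = 1.3984 − (-0.7554) = 2.1538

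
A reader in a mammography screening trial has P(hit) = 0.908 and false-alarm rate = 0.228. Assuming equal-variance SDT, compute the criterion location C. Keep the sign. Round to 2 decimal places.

C = -0.29

z(H) = z(0.908) = 1.3285
z(FA) = z(0.228) = -0.7454
c = −½·[z(H) + z(FA)] = −0.5 × (1.3285 + (-0.7454)) = -0.29155
c < 0: the reader has a liberal response bias.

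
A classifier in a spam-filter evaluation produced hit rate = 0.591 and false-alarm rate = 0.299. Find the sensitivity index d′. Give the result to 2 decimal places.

d′ = 0.76

Φ⁻¹(H) = Φ⁻¹(0.591) = 0.2301
Φ⁻¹(FA) = Φ⁻¹(0.299) = -0.5273
d' = z(H) − z(FA) = 0.2301 − (-0.5273) = 0.7574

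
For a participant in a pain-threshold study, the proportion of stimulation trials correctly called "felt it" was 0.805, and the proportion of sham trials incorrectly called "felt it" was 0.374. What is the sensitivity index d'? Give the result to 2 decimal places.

d' = 1.18

Φ⁻¹(H) = 0.860
Φ⁻¹(FA) = -0.321
d' = z(H) − z(FA) = 0.860 − (-0.321) = 1.181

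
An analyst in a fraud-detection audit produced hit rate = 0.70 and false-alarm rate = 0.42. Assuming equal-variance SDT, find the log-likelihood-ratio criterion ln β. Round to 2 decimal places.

ln β = -0.12

Φ⁻¹(H) = Φ⁻¹(0.70) = 0.524
Φ⁻¹(FA) = Φ⁻¹(0.42) = -0.202
ln β = −½·[z(H)² − z(FA)²] = −0.5 × (0.275 − 0.041) = -0.117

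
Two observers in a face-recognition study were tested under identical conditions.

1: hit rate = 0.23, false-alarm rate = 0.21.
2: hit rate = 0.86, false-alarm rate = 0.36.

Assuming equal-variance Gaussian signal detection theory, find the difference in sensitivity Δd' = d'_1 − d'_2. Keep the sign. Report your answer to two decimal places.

Δd' = -1.37

1: z(0.23) = -0.739, z(0.21) = -0.806, d' = 0.067
2: z(0.86) = 1.080, z(0.36) = -0.358, d' = 1.438
Δd' = d'_1 − d'_2 = 0.067 − 1.438 = -1.371
2 has the higher sensitivity.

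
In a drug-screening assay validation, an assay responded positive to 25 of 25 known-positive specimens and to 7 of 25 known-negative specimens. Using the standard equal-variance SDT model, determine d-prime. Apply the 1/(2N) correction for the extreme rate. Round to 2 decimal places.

The hit rate is 25/25 = 1, so apply the 1/(2N) correction: H → 1 − 1/(2·25) = 0.98000.
z(H) = z(0.98000) = 2.054
z(FA) = z(0.28000) = -0.583
d' = 2.054 − (-0.583) = 2.637

d-prime = 2.64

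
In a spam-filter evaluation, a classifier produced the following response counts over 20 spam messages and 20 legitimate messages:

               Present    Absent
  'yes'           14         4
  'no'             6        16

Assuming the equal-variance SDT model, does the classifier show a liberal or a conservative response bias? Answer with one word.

conservative

z(H) = 0.524, z(FA) = -0.842
c = −½·(z(H) + z(FA)) = 0.159
c > 0 → conservative criterion (biased toward responding “no”).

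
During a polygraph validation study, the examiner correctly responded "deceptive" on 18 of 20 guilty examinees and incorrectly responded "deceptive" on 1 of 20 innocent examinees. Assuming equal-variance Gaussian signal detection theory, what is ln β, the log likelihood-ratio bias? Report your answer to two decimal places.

ln β = 0.53

H = 18/20 = 0.9000
FA = 1/20 = 0.0500
Φ⁻¹(0.9000) = 1.282, Φ⁻¹(0.0500) = -1.645
ln β = −½·[z(H)² − z(FA)²] = −0.5 × (1.644 − 2.706) = 0.531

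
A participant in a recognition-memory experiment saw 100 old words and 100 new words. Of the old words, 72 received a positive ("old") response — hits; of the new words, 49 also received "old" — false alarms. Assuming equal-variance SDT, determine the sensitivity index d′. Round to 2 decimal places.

H = 72/100 = 0.7200
FA = 49/100 = 0.4900
Φ⁻¹(0.7200) = 0.5828, Φ⁻¹(0.4900) = -0.0251
d' = z(H) − z(FA) = 0.5828 − (-0.0251) = 0.6079

d′ = 0.61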